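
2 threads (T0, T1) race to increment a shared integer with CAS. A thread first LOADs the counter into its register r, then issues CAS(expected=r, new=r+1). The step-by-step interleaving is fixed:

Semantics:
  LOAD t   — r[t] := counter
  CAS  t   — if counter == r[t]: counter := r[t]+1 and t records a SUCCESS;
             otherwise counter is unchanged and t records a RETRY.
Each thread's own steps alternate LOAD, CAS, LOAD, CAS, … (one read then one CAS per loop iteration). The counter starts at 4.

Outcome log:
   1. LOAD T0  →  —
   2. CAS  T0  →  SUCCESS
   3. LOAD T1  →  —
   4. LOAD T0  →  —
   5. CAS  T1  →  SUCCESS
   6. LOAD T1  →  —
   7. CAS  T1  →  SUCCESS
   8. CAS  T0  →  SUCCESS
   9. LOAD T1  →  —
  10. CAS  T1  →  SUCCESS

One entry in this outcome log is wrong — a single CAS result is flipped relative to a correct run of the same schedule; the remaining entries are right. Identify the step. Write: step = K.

step = 8

Correct run:
#1 T0 reads 4
#2 T0 CAS(4→5) writes; counter now 5
#3 T1 reads 5
#4 T0 reads 5
#5 T1 CAS(5→6) writes; counter now 6
#6 T1 reads 6
#7 T1 CAS(6→7) writes; counter now 7
#8 T0 CAS(5→6) fails; counter now 7
#9 T1 reads 7
#10 T1 CAS(7→8) writes; counter now 8
Flip is step 8.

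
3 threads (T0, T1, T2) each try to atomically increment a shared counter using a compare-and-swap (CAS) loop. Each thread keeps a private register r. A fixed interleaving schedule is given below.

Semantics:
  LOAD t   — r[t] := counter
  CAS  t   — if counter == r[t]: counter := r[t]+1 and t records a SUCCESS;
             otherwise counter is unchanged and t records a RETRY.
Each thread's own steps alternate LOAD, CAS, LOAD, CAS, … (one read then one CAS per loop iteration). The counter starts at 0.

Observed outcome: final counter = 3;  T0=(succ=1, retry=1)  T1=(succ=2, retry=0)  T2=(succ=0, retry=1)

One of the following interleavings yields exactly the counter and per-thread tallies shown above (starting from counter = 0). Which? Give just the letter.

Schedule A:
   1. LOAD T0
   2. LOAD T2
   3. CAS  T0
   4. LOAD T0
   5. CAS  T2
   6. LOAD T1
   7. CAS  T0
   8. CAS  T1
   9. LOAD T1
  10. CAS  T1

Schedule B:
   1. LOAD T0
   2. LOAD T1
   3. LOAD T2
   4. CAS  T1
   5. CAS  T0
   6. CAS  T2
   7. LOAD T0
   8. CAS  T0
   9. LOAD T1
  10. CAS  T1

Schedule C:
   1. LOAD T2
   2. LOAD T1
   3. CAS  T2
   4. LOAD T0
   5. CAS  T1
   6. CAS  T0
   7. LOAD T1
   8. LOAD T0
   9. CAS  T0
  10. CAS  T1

B

Run B:
T0 LOAD — after: cnt=0, r=0 — load
T1 LOAD — after: cnt=0, r=0 — load
T2 LOAD — after: cnt=0, r=0 — load
T1 CAS — after: cnt=1, r=0 — ok
T0 CAS — after: cnt=1, r=0 — retry
T2 CAS — after: cnt=1, r=0 — retry
T0 LOAD — after: cnt=1, r=1 — load
T0 CAS — after: cnt=2, r=1 — ok
T1 LOAD — after: cnt=2, r=2 — load
T1 CAS — after: cnt=3, r=2 — ok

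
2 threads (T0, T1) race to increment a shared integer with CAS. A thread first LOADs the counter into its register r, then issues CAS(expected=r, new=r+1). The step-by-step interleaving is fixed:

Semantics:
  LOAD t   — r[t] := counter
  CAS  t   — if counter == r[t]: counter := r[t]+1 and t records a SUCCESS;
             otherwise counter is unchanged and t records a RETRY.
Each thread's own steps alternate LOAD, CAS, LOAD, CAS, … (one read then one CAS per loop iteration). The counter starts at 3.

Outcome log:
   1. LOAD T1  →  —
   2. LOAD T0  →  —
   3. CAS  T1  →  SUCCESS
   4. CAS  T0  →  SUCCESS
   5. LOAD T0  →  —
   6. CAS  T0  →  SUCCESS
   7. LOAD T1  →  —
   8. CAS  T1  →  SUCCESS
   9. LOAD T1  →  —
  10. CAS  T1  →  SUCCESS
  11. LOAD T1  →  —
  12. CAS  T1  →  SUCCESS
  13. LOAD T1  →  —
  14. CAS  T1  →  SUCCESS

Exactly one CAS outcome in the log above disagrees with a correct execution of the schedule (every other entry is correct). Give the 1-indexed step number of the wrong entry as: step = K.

step = 4

Re-executing:
T1 LOAD — after: cnt=3, r=3 — load
T0 LOAD — after: cnt=3, r=3 — load
T1 CAS — after: cnt=4, r=3 — ok
T0 CAS — after: cnt=4, r=3 — retry
T0 LOAD — after: cnt=4, r=4 — load
T0 CAS — after: cnt=5, r=4 — ok
T1 LOAD — after: cnt=5, r=5 — load
T1 CAS — after: cnt=6, r=5 — ok
T1 LOAD — after: cnt=6, r=6 — load
T1 CAS — after: cnt=7, r=6 — ok
T1 LOAD — after: cnt=7, r=7 — load
T1 CAS — after: cnt=8, r=7 — ok
T1 LOAD — after: cnt=8, r=8 — load
T1 CAS — after: cnt=9, r=8 — ok
Log disagrees first at step 4.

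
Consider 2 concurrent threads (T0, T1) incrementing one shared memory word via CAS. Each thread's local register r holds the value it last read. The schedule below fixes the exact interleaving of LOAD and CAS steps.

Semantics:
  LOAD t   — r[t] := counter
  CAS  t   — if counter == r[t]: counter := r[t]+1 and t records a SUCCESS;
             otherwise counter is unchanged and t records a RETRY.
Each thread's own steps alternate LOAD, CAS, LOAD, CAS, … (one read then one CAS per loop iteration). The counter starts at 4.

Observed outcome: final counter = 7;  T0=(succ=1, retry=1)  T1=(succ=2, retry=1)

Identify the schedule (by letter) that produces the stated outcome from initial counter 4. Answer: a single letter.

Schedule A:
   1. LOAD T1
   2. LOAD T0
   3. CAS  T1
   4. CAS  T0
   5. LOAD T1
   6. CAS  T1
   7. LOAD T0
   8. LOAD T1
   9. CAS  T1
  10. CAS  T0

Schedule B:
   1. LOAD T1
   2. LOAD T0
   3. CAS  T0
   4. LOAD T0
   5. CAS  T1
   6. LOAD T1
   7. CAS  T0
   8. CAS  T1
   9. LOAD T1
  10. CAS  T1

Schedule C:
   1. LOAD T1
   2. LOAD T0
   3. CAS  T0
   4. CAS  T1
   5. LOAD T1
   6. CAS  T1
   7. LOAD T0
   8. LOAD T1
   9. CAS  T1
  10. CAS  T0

Run C:
1. LOAD T1 → mem=4 r[T1]=4 [LOAD]
2. LOAD T0 → mem=4 r[T0]=4 [LOAD]
3. CAS T0 → mem=5 r[T0]=4 [OK]
4. CAS T1 → mem=5 r[T1]=4 [RETRY]
5. LOAD T1 → mem=5 r[T1]=5 [LOAD]
6. CAS T1 → mem=6 r[T1]=5 [OK]
7. LOAD T0 → mem=6 r[T0]=6 [LOAD]
8. LOAD T1 → mem=6 r[T1]=6 [LOAD]
9. CAS T1 → mem=7 r[T1]=6 [OK]
10. CAS T0 → mem=7 r[T0]=6 [RETRY]

C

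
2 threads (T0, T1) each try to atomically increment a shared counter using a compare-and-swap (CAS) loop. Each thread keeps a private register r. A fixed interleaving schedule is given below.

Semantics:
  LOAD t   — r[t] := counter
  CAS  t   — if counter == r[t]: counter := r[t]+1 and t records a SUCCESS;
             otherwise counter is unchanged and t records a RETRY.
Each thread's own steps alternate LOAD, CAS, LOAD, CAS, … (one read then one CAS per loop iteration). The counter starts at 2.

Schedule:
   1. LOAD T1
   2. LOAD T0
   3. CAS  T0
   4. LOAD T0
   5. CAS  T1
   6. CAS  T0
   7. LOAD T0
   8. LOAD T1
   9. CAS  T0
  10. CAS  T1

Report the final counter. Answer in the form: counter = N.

counter = 5

#1 T1 reads 2
#2 T0 reads 2
#3 T0 CAS(2→3) writes; counter now 3
#4 T0 reads 3
#5 T1 CAS(2→3) fails; counter now 3
#6 T0 CAS(3→4) writes; counter now 4
#7 T0 reads 4
#8 T1 reads 4
#9 T0 CAS(4→5) writes; counter now 5
#10 T1 CAS(4→5) fails; counter now 5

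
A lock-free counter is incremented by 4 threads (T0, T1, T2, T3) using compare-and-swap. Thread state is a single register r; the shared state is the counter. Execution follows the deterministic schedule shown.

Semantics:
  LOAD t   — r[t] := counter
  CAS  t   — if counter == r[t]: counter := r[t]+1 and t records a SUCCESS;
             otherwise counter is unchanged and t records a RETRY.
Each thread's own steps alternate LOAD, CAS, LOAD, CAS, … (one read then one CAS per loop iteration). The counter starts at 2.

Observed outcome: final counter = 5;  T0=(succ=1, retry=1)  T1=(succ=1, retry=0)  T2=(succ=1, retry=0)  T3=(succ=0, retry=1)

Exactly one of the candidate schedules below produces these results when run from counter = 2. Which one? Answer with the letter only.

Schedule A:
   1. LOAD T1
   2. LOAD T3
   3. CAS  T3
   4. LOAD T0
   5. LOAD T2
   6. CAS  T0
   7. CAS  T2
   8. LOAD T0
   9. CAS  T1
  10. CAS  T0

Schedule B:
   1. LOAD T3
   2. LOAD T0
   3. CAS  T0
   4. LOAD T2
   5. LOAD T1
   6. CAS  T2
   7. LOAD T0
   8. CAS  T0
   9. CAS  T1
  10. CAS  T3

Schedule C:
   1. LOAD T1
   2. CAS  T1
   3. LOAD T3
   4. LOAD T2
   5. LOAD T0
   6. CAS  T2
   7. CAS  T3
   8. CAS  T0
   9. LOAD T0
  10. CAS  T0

Simulating candidate C:
T1 LOAD — after: cnt=2, r=2 — load
T1 CAS — after: cnt=3, r=2 — ok
T3 LOAD — after: cnt=3, r=3 — load
T2 LOAD — after: cnt=3, r=3 — load
T0 LOAD — after: cnt=3, r=3 — load
T2 CAS — after: cnt=4, r=3 — ok
T3 CAS — after: cnt=4, r=3 — retry
T0 CAS — after: cnt=4, r=3 — retry
T0 LOAD — after: cnt=4, r=4 — load
T0 CAS — after: cnt=5, r=4 — ok

C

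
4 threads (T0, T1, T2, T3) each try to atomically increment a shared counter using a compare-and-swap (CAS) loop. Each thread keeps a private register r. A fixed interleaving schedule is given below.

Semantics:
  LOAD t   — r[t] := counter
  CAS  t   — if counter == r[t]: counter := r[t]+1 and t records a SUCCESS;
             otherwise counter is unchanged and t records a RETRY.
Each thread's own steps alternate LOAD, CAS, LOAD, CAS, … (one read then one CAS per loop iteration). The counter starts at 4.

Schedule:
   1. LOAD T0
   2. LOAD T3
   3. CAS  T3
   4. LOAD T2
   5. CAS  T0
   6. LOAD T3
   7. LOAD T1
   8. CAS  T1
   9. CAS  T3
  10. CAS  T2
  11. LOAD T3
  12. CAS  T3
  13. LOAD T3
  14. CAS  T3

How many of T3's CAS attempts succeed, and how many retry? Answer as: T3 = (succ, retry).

T3 = (3, 1)

   1) LOAD T0:  M=4  r_T0=4
   2) LOAD T3:  M=4  r_T3=4
   3) CAS  T3:  M=5  r_T3=4 ✓
   4) LOAD T2:  M=5  r_T2=5
   5) CAS  T0:  M=5  r_T0=4 ✗
   6) LOAD T3:  M=5  r_T3=5
   7) LOAD T1:  M=5  r_T1=5
   8) CAS  T1:  M=6  r_T1=5 ✓
   9) CAS  T3:  M=6  r_T3=5 ✗
  10) CAS  T2:  M=6  r_T2=5 ✗
  11) LOAD T3:  M=6  r_T3=6
  12) CAS  T3:  M=7  r_T3=6 ✓
  13) LOAD T3:  M=7  r_T3=7
  14) CAS  T3:  M=8  r_T3=7 ✓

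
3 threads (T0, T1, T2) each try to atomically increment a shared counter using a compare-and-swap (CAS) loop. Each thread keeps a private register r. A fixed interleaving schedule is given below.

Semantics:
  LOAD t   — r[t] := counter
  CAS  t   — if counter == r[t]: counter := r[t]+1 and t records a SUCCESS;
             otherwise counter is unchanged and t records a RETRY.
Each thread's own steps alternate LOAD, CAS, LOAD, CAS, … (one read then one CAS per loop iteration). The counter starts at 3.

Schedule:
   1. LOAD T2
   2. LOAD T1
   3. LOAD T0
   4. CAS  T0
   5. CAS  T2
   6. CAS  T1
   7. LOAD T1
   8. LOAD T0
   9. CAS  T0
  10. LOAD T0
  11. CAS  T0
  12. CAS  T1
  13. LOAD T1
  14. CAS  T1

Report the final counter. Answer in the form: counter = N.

counter = 7

1. LOAD T2 → mem=3 r[T2]=3 [LOAD]
2. LOAD T1 → mem=3 r[T1]=3 [LOAD]
3. LOAD T0 → mem=3 r[T0]=3 [LOAD]
4. CAS T0 → mem=4 r[T0]=3 [OK]
5. CAS T2 → mem=4 r[T2]=3 [RETRY]
6. CAS T1 → mem=4 r[T1]=3 [RETRY]
7. LOAD T1 → mem=4 r[T1]=4 [LOAD]
8. LOAD T0 → mem=4 r[T0]=4 [LOAD]
9. CAS T0 → mem=5 r[T0]=4 [OK]
10. LOAD T0 → mem=5 r[T0]=5 [LOAD]
11. CAS T0 → mem=6 r[T0]=5 [OK]
12. CAS T1 → mem=6 r[T1]=4 [RETRY]
13. LOAD T1 → mem=6 r[T1]=6 [LOAD]
14. CAS T1 → mem=7 r[T1]=6 [OK]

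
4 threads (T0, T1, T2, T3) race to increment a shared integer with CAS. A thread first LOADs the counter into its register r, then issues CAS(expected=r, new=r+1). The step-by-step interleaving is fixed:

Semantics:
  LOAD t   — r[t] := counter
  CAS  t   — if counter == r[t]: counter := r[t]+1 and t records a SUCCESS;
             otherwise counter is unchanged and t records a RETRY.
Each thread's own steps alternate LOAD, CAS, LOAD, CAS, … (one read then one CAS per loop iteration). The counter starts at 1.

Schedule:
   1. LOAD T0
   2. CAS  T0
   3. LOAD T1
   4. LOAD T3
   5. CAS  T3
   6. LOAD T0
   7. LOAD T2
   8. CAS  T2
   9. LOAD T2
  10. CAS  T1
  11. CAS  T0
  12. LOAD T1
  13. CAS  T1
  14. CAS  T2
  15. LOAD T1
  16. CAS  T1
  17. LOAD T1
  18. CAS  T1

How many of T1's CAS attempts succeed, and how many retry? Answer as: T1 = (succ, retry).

#1 T0 reads 1
#2 T0 CAS(1→2) writes; counter now 2
#3 T1 reads 2
#4 T3 reads 2
#5 T3 CAS(2→3) writes; counter now 3
#6 T0 reads 3
#7 T2 reads 3
#8 T2 CAS(3→4) writes; counter now 4
#9 T2 reads 4
#10 T1 CAS(2→3) fails; counter now 4
#11 T0 CAS(3→4) fails; counter now 4
#12 T1 reads 4
#13 T1 CAS(4→5) writes; counter now 5
#14 T2 CAS(4→5) fails; counter now 5
#15 T1 reads 5
#16 T1 CAS(5→6) writes; counter now 6
#17 T1 reads 6
#18 T1 CAS(6→7) writes; counter now 7

T1 = (3, 1)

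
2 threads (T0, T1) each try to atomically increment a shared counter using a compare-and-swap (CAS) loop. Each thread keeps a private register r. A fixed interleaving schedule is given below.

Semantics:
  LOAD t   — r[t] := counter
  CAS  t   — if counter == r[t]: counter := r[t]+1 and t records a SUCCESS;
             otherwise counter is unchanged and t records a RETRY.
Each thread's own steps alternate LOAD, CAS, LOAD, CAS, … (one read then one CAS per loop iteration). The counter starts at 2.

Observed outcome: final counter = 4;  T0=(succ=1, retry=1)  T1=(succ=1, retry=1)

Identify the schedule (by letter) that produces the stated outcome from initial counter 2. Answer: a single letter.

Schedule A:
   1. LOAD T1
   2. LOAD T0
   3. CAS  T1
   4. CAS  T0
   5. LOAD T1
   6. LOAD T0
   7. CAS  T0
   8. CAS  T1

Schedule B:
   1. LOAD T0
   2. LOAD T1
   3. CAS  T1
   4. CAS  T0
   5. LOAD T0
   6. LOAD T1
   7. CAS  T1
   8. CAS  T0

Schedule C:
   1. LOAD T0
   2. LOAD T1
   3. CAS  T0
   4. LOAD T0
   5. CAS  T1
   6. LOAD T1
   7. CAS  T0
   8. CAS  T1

A

Simulating candidate A:
#1 T1 reads 2
#2 T0 reads 2
#3 T1 CAS(2→3) writes; counter now 3
#4 T0 CAS(2→3) fails; counter now 3
#5 T1 reads 3
#6 T0 reads 3
#7 T0 CAS(3→4) writes; counter now 4
#8 T1 CAS(3→4) fails; counter now 4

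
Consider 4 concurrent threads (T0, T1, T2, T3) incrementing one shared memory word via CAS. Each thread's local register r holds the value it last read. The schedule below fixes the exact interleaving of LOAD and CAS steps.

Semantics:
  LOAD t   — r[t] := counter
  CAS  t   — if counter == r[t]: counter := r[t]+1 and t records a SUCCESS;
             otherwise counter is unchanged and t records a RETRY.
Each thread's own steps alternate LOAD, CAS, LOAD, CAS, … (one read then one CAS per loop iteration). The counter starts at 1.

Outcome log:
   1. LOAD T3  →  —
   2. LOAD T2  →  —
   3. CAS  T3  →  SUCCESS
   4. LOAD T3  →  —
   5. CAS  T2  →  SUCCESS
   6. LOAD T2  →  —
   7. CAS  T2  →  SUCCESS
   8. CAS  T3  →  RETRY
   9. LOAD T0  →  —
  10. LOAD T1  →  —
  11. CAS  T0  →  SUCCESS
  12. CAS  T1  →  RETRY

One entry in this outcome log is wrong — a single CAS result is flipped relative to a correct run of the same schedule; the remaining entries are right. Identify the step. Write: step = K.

step = 5

Re-executing:
step 1: T3 LOAD ⇒ load; ctr=1 reg=1
step 2: T2 LOAD ⇒ load; ctr=1 reg=1
step 3: T3 CAS ⇒ ok; ctr=2 reg=1
step 4: T3 LOAD ⇒ load; ctr=2 reg=2
step 5: T2 CAS ⇒ retry; ctr=2 reg=1
step 6: T2 LOAD ⇒ load; ctr=2 reg=2
step 7: T2 CAS ⇒ ok; ctr=3 reg=2
step 8: T3 CAS ⇒ retry; ctr=3 reg=2
step 9: T0 LOAD ⇒ load; ctr=3 reg=3
step 10: T1 LOAD ⇒ load; ctr=3 reg=3
step 11: T0 CAS ⇒ ok; ctr=4 reg=3
step 12: T1 CAS ⇒ retry; ctr=4 reg=3
Flip is step 5.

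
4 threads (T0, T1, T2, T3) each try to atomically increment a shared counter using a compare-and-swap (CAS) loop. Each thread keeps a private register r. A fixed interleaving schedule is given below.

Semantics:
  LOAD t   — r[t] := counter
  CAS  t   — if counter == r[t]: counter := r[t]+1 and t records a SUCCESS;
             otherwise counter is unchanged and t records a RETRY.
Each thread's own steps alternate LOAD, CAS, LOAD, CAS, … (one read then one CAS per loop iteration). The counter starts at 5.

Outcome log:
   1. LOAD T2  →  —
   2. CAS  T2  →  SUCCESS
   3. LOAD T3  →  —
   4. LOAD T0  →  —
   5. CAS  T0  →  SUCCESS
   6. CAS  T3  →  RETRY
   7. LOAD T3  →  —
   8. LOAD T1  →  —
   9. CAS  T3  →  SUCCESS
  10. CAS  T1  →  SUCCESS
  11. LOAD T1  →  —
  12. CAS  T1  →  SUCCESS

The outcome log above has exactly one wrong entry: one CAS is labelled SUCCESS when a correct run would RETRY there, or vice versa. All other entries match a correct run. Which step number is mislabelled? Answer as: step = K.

Correct run:
step 1: T2 LOAD ⇒ load; ctr=5 reg=5
step 2: T2 CAS ⇒ ok; ctr=6 reg=5
step 3: T3 LOAD ⇒ load; ctr=6 reg=6
step 4: T0 LOAD ⇒ load; ctr=6 reg=6
step 5: T0 CAS ⇒ ok; ctr=7 reg=6
step 6: T3 CAS ⇒ retry; ctr=7 reg=6
step 7: T3 LOAD ⇒ load; ctr=7 reg=7
step 8: T1 LOAD ⇒ load; ctr=7 reg=7
step 9: T3 CAS ⇒ ok; ctr=8 reg=7
step 10: T1 CAS ⇒ retry; ctr=8 reg=7
step 11: T1 LOAD ⇒ load; ctr=8 reg=8
step 12: T1 CAS ⇒ ok; ctr=9 reg=8
Log disagrees first at step 10.

step = 10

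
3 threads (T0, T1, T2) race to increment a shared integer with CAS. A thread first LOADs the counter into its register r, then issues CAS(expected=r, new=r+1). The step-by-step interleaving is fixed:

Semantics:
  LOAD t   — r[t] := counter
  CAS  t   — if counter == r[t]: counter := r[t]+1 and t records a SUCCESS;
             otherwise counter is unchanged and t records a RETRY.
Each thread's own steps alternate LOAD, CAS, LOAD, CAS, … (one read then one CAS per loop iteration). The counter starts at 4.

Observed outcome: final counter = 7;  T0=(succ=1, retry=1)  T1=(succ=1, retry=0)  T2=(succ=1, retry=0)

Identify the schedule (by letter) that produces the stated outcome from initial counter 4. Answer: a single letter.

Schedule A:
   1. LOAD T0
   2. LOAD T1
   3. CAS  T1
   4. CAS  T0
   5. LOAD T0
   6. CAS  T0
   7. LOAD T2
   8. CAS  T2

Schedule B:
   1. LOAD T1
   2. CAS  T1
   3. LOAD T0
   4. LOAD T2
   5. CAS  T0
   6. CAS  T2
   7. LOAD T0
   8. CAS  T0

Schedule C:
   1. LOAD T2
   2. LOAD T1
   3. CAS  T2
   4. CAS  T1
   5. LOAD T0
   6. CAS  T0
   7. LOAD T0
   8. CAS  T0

A

Run A:
   1) LOAD T0:  M=4  r_T0=4
   2) LOAD T1:  M=4  r_T1=4
   3) CAS  T1:  M=5  r_T1=4 ✓
   4) CAS  T0:  M=5  r_T0=4 ✗
   5) LOAD T0:  M=5  r_T0=5
   6) CAS  T0:  M=6  r_T0=5 ✓
   7) LOAD T2:  M=6  r_T2=6
   8) CAS  T2:  M=7  r_T2=6 ✓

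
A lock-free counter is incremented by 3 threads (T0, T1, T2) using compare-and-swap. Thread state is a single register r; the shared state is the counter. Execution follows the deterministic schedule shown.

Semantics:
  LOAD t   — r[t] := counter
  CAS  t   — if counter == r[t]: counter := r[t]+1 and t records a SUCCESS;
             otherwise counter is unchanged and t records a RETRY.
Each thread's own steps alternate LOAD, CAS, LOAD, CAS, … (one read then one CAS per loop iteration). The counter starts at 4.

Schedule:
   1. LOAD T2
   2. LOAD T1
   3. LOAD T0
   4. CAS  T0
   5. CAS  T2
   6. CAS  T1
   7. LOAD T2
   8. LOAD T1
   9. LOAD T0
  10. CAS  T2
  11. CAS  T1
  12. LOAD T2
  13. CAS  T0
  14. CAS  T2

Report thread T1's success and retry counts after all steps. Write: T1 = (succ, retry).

[1] T2.load  rd  (counter 4, T2.r 4)
[2] T1.load  rd  (counter 4, T1.r 4)
[3] T0.load  rd  (counter 4, T0.r 4)
[4] T0.cas  hit  (counter 5, T0.r 4)
[5] T2.cas  miss  (counter 5, T2.r 4)
[6] T1.cas  miss  (counter 5, T1.r 4)
[7] T2.load  rd  (counter 5, T2.r 5)
[8] T1.load  rd  (counter 5, T1.r 5)
[9] T0.load  rd  (counter 5, T0.r 5)
[10] T2.cas  hit  (counter 6, T2.r 5)
[11] T1.cas  miss  (counter 6, T1.r 5)
[12] T2.load  rd  (counter 6, T2.r 6)
[13] T0.cas  miss  (counter 6, T0.r 5)
[14] T2.cas  hit  (counter 7, T2.r 6)

T1 = (0, 2)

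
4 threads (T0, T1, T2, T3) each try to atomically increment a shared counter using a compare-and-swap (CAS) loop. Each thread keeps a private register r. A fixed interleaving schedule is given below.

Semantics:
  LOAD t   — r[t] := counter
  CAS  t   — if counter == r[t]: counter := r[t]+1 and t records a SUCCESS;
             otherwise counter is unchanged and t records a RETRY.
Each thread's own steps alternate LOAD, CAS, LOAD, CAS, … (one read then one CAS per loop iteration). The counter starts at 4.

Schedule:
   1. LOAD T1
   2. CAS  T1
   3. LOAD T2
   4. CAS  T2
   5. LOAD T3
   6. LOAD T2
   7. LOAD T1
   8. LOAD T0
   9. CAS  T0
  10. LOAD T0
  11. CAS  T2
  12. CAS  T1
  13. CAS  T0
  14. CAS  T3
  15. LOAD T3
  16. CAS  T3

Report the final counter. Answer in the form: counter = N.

counter = 9

step 1: T1 LOAD ⇒ load; ctr=4 reg=4
step 2: T1 CAS ⇒ ok; ctr=5 reg=4
step 3: T2 LOAD ⇒ load; ctr=5 reg=5
step 4: T2 CAS ⇒ ok; ctr=6 reg=5
step 5: T3 LOAD ⇒ load; ctr=6 reg=6
step 6: T2 LOAD ⇒ load; ctr=6 reg=6
step 7: T1 LOAD ⇒ load; ctr=6 reg=6
step 8: T0 LOAD ⇒ load; ctr=6 reg=6
step 9: T0 CAS ⇒ ok; ctr=7 reg=6
step 10: T0 LOAD ⇒ load; ctr=7 reg=7
step 11: T2 CAS ⇒ retry; ctr=7 reg=6
step 12: T1 CAS ⇒ retry; ctr=7 reg=6
step 13: T0 CAS ⇒ ok; ctr=8 reg=7
step 14: T3 CAS ⇒ retry; ctr=8 reg=6
step 15: T3 LOAD ⇒ load; ctr=8 reg=8
step 16: T3 CAS ⇒ ok; ctr=9 reg=8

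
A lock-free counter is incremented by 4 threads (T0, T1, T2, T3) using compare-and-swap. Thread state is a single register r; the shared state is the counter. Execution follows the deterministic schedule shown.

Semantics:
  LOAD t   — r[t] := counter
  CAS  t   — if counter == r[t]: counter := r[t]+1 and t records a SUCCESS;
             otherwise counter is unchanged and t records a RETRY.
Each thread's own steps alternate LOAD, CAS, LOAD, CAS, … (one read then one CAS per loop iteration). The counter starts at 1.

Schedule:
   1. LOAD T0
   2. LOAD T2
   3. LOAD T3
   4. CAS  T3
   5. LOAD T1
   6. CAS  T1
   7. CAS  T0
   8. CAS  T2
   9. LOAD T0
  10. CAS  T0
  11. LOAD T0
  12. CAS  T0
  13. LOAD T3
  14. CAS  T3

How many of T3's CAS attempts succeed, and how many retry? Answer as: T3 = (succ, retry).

T3 = (2, 0)

1. LOAD T0 → mem=1 r[T0]=1 [LOAD]
2. LOAD T2 → mem=1 r[T2]=1 [LOAD]
3. LOAD T3 → mem=1 r[T3]=1 [LOAD]
4. CAS T3 → mem=2 r[T3]=1 [OK]
5. LOAD T1 → mem=2 r[T1]=2 [LOAD]
6. CAS T1 → mem=3 r[T1]=2 [OK]
7. CAS T0 → mem=3 r[T0]=1 [RETRY]
8. CAS T2 → mem=3 r[T2]=1 [RETRY]
9. LOAD T0 → mem=3 r[T0]=3 [LOAD]
10. CAS T0 → mem=4 r[T0]=3 [OK]
11. LOAD T0 → mem=4 r[T0]=4 [LOAD]
12. CAS T0 → mem=5 r[T0]=4 [OK]
13. LOAD T3 → mem=5 r[T3]=5 [LOAD]
14. CAS T3 → mem=6 r[T3]=5 [OK]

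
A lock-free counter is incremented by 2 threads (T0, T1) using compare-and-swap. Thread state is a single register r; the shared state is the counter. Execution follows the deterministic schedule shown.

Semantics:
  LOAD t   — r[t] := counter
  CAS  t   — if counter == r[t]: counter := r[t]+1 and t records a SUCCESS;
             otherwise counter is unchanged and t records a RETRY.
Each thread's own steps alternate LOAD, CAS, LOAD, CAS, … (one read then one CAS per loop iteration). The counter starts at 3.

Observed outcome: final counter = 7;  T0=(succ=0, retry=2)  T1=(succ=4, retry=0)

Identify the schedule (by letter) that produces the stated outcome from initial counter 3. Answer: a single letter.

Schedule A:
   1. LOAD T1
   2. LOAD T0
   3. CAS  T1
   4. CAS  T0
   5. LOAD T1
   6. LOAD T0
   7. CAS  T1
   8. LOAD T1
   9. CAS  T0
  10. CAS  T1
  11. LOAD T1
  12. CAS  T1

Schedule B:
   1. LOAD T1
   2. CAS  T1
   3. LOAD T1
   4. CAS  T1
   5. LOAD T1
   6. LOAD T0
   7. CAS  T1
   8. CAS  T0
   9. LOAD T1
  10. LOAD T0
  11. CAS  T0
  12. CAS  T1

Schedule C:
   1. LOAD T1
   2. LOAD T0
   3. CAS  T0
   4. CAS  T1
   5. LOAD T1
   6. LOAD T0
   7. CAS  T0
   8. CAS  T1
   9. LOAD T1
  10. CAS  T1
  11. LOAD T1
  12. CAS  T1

A

Run A:
T1 LOAD — after: cnt=3, r=3 — load
T0 LOAD — after: cnt=3, r=3 — load
T1 CAS — after: cnt=4, r=3 — ok
T0 CAS — after: cnt=4, r=3 — retry
T1 LOAD — after: cnt=4, r=4 — load
T0 LOAD — after: cnt=4, r=4 — load
T1 CAS — after: cnt=5, r=4 — ok
T1 LOAD — after: cnt=5, r=5 — load
T0 CAS — after: cnt=5, r=4 — retry
T1 CAS — after: cnt=6, r=5 — ok
T1 LOAD — after: cnt=6, r=6 — load
T1 CAS — after: cnt=7, r=6 — ok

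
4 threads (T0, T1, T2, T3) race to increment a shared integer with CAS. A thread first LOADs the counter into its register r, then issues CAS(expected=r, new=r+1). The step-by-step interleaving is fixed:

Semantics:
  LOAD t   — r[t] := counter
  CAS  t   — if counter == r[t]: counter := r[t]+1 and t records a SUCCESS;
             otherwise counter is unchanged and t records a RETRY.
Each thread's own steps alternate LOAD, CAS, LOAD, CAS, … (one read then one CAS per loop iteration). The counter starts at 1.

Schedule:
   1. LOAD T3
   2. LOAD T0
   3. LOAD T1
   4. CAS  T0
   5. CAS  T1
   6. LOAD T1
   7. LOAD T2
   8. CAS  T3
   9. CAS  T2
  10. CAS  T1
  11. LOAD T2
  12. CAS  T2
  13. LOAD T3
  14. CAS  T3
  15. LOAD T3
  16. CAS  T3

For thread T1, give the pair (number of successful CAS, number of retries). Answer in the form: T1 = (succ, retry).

step 1: T3 LOAD ⇒ load; ctr=1 reg=1
step 2: T0 LOAD ⇒ load; ctr=1 reg=1
step 3: T1 LOAD ⇒ load; ctr=1 reg=1
step 4: T0 CAS ⇒ ok; ctr=2 reg=1
step 5: T1 CAS ⇒ retry; ctr=2 reg=1
step 6: T1 LOAD ⇒ load; ctr=2 reg=2
step 7: T2 LOAD ⇒ load; ctr=2 reg=2
step 8: T3 CAS ⇒ retry; ctr=2 reg=1
step 9: T2 CAS ⇒ ok; ctr=3 reg=2
step 10: T1 CAS ⇒ retry; ctr=3 reg=2
step 11: T2 LOAD ⇒ load; ctr=3 reg=3
step 12: T2 CAS ⇒ ok; ctr=4 reg=3
step 13: T3 LOAD ⇒ load; ctr=4 reg=4
step 14: T3 CAS ⇒ ok; ctr=5 reg=4
step 15: T3 LOAD ⇒ load; ctr=5 reg=5
step 16: T3 CAS ⇒ ok; ctr=6 reg=5

T1 = (0, 2)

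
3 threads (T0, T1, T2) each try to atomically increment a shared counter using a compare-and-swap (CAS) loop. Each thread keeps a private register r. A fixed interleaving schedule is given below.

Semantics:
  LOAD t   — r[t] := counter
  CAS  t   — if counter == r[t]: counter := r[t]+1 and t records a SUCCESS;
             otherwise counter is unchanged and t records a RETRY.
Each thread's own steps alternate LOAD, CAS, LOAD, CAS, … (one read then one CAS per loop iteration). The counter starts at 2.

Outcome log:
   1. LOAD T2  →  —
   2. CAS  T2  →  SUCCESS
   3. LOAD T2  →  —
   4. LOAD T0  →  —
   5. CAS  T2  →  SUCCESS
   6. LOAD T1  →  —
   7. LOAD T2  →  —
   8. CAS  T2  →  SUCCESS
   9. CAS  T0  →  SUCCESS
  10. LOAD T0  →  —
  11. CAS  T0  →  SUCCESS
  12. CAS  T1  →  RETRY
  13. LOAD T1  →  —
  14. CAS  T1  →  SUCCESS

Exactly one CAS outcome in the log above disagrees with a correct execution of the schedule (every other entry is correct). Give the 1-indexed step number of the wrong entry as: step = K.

step = 9

Re-executing:
[1] T2.load  rd  (counter 2, T2.r 2)
[2] T2.cas  hit  (counter 3, T2.r 2)
[3] T2.load  rd  (counter 3, T2.r 3)
[4] T0.load  rd  (counter 3, T0.r 3)
[5] T2.cas  hit  (counter 4, T2.r 3)
[6] T1.load  rd  (counter 4, T1.r 4)
[7] T2.load  rd  (counter 4, T2.r 4)
[8] T2.cas  hit  (counter 5, T2.r 4)
[9] T0.cas  miss  (counter 5, T0.r 3)
[10] T0.load  rd  (counter 5, T0.r 5)
[11] T0.cas  hit  (counter 6, T0.r 5)
[12] T1.cas  miss  (counter 6, T1.r 4)
[13] T1.load  rd  (counter 6, T1.r 6)
[14] T1.cas  hit  (counter 7, T1.r 6)
Flip is step 9.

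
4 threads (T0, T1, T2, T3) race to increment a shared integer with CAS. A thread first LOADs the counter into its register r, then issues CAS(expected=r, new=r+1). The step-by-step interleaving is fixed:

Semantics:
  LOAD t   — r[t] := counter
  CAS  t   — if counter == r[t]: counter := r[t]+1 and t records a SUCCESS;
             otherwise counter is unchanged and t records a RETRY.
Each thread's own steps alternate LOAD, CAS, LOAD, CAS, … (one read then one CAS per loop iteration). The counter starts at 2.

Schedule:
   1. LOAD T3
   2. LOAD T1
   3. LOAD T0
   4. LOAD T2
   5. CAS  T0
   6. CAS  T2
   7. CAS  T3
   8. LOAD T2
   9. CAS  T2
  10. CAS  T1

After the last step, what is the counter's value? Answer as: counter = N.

counter = 4

1. LOAD T3 → mem=2 r[T3]=2 [LOAD]
2. LOAD T1 → mem=2 r[T1]=2 [LOAD]
3. LOAD T0 → mem=2 r[T0]=2 [LOAD]
4. LOAD T2 → mem=2 r[T2]=2 [LOAD]
5. CAS T0 → mem=3 r[T0]=2 [OK]
6. CAS T2 → mem=3 r[T2]=2 [RETRY]
7. CAS T3 → mem=3 r[T3]=2 [RETRY]
8. LOAD T2 → mem=3 r[T2]=3 [LOAD]
9. CAS T2 → mem=4 r[T2]=3 [OK]
10. CAS T1 → mem=4 r[T1]=2 [RETRY]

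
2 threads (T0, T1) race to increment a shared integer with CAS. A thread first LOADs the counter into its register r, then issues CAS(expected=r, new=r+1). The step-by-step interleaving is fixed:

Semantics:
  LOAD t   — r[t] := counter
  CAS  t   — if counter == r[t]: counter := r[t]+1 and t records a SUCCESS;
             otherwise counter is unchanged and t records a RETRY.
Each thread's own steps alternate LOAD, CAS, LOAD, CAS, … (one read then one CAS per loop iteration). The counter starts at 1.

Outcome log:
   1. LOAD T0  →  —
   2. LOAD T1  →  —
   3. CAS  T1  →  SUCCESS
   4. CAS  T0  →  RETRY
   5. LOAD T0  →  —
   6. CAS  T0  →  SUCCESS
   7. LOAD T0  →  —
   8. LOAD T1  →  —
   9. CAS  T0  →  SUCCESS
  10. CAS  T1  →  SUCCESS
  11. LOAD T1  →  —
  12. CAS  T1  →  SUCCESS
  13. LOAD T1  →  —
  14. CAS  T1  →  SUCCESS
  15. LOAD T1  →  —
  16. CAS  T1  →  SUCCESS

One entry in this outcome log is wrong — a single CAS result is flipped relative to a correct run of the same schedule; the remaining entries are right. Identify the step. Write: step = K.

step = 10

Re-executing:
step 1: T0 LOAD ⇒ load; ctr=1 reg=1
step 2: T1 LOAD ⇒ load; ctr=1 reg=1
step 3: T1 CAS ⇒ ok; ctr=2 reg=1
step 4: T0 CAS ⇒ retry; ctr=2 reg=1
step 5: T0 LOAD ⇒ load; ctr=2 reg=2
step 6: T0 CAS ⇒ ok; ctr=3 reg=2
step 7: T0 LOAD ⇒ load; ctr=3 reg=3
step 8: T1 LOAD ⇒ load; ctr=3 reg=3
step 9: T0 CAS ⇒ ok; ctr=4 reg=3
step 10: T1 CAS ⇒ retry; ctr=4 reg=3
step 11: T1 LOAD ⇒ load; ctr=4 reg=4
step 12: T1 CAS ⇒ ok; ctr=5 reg=4
step 13: T1 LOAD ⇒ load; ctr=5 reg=5
step 14: T1 CAS ⇒ ok; ctr=6 reg=5
step 15: T1 LOAD ⇒ load; ctr=6 reg=6
step 16: T1 CAS ⇒ ok; ctr=7 reg=6
Mismatch at 10.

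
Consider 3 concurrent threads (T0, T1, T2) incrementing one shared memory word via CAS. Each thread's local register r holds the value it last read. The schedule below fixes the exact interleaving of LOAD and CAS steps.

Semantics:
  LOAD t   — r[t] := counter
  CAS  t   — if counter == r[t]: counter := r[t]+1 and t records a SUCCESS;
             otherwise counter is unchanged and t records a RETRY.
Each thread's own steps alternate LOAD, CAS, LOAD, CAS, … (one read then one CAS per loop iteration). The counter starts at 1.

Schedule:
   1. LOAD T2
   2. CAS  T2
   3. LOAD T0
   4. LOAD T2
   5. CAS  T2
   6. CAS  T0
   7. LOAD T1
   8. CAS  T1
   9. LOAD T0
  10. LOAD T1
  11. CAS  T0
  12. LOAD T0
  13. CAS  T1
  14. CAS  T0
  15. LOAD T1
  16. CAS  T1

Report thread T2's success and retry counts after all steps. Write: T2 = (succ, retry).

1. LOAD T2 → mem=1 r[T2]=1 [LOAD]
2. CAS T2 → mem=2 r[T2]=1 [OK]
3. LOAD T0 → mem=2 r[T0]=2 [LOAD]
4. LOAD T2 → mem=2 r[T2]=2 [LOAD]
5. CAS T2 → mem=3 r[T2]=2 [OK]
6. CAS T0 → mem=3 r[T0]=2 [RETRY]
7. LOAD T1 → mem=3 r[T1]=3 [LOAD]
8. CAS T1 → mem=4 r[T1]=3 [OK]
9. LOAD T0 → mem=4 r[T0]=4 [LOAD]
10. LOAD T1 → mem=4 r[T1]=4 [LOAD]
11. CAS T0 → mem=5 r[T0]=4 [OK]
12. LOAD T0 → mem=5 r[T0]=5 [LOAD]
13. CAS T1 → mem=5 r[T1]=4 [RETRY]
14. CAS T0 → mem=6 r[T0]=5 [OK]
15. LOAD T1 → mem=6 r[T1]=6 [LOAD]
16. CAS T1 → mem=7 r[T1]=6 [OK]

T2 = (2, 0)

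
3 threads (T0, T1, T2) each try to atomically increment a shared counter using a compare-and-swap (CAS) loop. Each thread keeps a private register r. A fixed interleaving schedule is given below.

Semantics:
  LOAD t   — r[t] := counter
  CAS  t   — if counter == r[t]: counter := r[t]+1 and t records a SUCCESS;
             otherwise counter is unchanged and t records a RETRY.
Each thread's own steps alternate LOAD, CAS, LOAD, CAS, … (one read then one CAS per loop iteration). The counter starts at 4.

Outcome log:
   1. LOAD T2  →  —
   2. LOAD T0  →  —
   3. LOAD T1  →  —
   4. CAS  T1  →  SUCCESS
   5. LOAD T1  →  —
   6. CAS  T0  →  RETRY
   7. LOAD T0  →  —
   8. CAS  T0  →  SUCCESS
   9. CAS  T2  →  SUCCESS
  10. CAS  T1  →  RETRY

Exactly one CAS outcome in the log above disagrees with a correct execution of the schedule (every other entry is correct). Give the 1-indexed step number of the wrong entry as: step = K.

Re-executing:
1. LOAD T2 → mem=4 r[T2]=4 [LOAD]
2. LOAD T0 → mem=4 r[T0]=4 [LOAD]
3. LOAD T1 → mem=4 r[T1]=4 [LOAD]
4. CAS T1 → mem=5 r[T1]=4 [OK]
5. LOAD T1 → mem=5 r[T1]=5 [LOAD]
6. CAS T0 → mem=5 r[T0]=4 [RETRY]
7. LOAD T0 → mem=5 r[T0]=5 [LOAD]
8. CAS T0 → mem=6 r[T0]=5 [OK]
9. CAS T2 → mem=6 r[T2]=4 [RETRY]
10. CAS T1 → mem=6 r[T1]=5 [RETRY]
Log disagrees first at step 9.

step = 9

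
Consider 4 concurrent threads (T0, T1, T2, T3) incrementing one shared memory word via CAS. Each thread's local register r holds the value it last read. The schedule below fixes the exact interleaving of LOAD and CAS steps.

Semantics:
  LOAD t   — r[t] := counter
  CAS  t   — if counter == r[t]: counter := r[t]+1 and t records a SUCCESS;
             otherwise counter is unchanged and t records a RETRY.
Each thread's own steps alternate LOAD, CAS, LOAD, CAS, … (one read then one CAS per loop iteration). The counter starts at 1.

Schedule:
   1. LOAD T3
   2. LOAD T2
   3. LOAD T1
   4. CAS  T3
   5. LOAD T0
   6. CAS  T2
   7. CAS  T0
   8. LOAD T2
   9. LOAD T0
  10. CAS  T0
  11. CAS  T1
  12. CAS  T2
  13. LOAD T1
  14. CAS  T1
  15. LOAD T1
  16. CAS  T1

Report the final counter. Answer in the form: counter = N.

[1] T3.load  rd  (counter 1, T3.r 1)
[2] T2.load  rd  (counter 1, T2.r 1)
[3] T1.load  rd  (counter 1, T1.r 1)
[4] T3.cas  hit  (counter 2, T3.r 1)
[5] T0.load  rd  (counter 2, T0.r 2)
[6] T2.cas  miss  (counter 2, T2.r 1)
[7] T0.cas  hit  (counter 3, T0.r 2)
[8] T2.load  rd  (counter 3, T2.r 3)
[9] T0.load  rd  (counter 3, T0.r 3)
[10] T0.cas  hit  (counter 4, T0.r 3)
[11] T1.cas  miss  (counter 4, T1.r 1)
[12] T2.cas  miss  (counter 4, T2.r 3)
[13] T1.load  rd  (counter 4, T1.r 4)
[14] T1.cas  hit  (counter 5, T1.r 4)
[15] T1.load  rd  (counter 5, T1.r 5)
[16] T1.cas  hit  (counter 6, T1.r 5)

counter = 6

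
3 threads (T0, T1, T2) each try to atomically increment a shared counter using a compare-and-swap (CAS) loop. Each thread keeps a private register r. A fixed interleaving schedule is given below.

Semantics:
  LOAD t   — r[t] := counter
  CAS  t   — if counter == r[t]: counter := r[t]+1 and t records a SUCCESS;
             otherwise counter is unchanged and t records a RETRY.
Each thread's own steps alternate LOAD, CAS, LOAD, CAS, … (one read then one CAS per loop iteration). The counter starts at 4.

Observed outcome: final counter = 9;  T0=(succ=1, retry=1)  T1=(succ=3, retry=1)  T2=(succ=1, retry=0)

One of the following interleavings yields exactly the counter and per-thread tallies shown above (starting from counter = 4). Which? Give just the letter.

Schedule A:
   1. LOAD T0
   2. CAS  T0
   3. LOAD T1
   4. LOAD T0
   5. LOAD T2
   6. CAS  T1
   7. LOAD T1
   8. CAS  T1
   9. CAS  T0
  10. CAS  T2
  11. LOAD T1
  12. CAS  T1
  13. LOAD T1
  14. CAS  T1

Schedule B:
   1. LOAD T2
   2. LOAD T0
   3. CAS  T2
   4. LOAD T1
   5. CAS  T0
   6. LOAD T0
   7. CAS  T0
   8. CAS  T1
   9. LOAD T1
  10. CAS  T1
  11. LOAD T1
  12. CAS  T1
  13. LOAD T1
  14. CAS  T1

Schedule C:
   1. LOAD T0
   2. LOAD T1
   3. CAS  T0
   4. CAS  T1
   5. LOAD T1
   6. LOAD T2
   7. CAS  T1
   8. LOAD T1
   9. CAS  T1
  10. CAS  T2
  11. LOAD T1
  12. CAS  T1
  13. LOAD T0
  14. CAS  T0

Tracing schedule B:
T2 LOAD — after: cnt=4, r=4 — load
T0 LOAD — after: cnt=4, r=4 — load
T2 CAS — after: cnt=5, r=4 — ok
T1 LOAD — after: cnt=5, r=5 — load
T0 CAS — after: cnt=5, r=4 — retry
T0 LOAD — after: cnt=5, r=5 — load
T0 CAS — after: cnt=6, r=5 — ok
T1 CAS — after: cnt=6, r=5 — retry
T1 LOAD — after: cnt=6, r=6 — load
T1 CAS — after: cnt=7, r=6 — ok
T1 LOAD — after: cnt=7, r=7 — load
T1 CAS — after: cnt=8, r=7 — ok
T1 LOAD — after: cnt=8, r=8 — load
T1 CAS — after: cnt=9, r=8 — ok

B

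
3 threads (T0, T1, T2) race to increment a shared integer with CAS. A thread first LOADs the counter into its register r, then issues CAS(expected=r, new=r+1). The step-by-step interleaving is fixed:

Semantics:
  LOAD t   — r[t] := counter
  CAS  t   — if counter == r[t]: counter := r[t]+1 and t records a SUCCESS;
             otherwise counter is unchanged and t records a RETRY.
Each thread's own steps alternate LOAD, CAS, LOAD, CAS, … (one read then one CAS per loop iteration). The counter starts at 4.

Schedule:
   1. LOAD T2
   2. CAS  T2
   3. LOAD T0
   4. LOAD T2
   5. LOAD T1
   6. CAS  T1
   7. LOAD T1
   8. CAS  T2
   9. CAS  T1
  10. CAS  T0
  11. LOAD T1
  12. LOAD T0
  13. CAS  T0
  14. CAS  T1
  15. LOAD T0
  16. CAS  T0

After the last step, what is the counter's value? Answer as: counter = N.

counter = 9

1. LOAD T2 → mem=4 r[T2]=4 [LOAD]
2. CAS T2 → mem=5 r[T2]=4 [OK]
3. LOAD T0 → mem=5 r[T0]=5 [LOAD]
4. LOAD T2 → mem=5 r[T2]=5 [LOAD]
5. LOAD T1 → mem=5 r[T1]=5 [LOAD]
6. CAS T1 → mem=6 r[T1]=5 [OK]
7. LOAD T1 → mem=6 r[T1]=6 [LOAD]
8. CAS T2 → mem=6 r[T2]=5 [RETRY]
9. CAS T1 → mem=7 r[T1]=6 [OK]
10. CAS T0 → mem=7 r[T0]=5 [RETRY]
11. LOAD T1 → mem=7 r[T1]=7 [LOAD]
12. LOAD T0 → mem=7 r[T0]=7 [LOAD]
13. CAS T0 → mem=8 r[T0]=7 [OK]
14. CAS T1 → mem=8 r[T1]=7 [RETRY]
15. LOAD T0 → mem=8 r[T0]=8 [LOAD]
16. CAS T0 → mem=9 r[T0]=8 [OK]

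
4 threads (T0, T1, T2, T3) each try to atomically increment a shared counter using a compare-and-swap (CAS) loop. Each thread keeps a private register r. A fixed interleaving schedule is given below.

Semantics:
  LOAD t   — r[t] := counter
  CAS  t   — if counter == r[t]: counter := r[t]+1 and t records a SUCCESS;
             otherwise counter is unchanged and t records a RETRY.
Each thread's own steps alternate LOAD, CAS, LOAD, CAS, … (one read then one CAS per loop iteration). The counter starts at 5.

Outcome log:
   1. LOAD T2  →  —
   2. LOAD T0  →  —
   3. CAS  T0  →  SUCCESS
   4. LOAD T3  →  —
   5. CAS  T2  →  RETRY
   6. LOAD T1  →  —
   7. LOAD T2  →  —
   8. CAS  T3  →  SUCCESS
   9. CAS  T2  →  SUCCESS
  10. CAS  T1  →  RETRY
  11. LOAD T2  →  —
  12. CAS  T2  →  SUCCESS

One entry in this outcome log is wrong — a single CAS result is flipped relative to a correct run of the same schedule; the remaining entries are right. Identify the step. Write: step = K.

Reference trace:
1. LOAD T2 → mem=5 r[T2]=5 [LOAD]
2. LOAD T0 → mem=5 r[T0]=5 [LOAD]
3. CAS T0 → mem=6 r[T0]=5 [OK]
4. LOAD T3 → mem=6 r[T3]=6 [LOAD]
5. CAS T2 → mem=6 r[T2]=5 [RETRY]
6. LOAD T1 → mem=6 r[T1]=6 [LOAD]
7. LOAD T2 → mem=6 r[T2]=6 [LOAD]
8. CAS T3 → mem=7 r[T3]=6 [OK]
9. CAS T2 → mem=7 r[T2]=6 [RETRY]
10. CAS T1 → mem=7 r[T1]=6 [RETRY]
11. LOAD T2 → mem=7 r[T2]=7 [LOAD]
12. CAS T2 → mem=8 r[T2]=7 [OK]
Log disagrees first at step 9.

step = 9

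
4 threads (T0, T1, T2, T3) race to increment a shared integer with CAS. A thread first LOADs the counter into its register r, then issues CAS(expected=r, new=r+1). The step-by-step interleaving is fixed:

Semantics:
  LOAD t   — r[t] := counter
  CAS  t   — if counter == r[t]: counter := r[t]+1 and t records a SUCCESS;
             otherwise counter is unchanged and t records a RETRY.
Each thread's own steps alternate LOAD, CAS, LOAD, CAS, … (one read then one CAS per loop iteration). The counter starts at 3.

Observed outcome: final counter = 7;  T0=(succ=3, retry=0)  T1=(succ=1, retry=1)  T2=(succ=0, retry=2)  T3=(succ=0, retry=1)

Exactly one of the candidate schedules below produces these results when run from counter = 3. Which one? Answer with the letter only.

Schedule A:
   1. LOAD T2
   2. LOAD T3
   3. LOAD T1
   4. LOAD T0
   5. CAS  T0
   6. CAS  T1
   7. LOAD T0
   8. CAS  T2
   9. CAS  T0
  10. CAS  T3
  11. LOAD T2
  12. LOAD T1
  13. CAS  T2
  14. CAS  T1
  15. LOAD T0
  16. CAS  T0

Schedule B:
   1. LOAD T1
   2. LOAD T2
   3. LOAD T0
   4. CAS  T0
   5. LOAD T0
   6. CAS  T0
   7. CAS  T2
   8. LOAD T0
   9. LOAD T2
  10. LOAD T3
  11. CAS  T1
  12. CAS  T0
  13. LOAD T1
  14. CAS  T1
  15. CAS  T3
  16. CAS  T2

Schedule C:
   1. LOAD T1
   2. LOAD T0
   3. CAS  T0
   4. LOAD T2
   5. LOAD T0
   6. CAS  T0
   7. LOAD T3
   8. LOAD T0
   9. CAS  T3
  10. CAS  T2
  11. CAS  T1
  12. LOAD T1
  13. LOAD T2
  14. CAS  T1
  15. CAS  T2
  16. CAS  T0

Tracing schedule B:
1. LOAD T1 → mem=3 r[T1]=3 [LOAD]
2. LOAD T2 → mem=3 r[T2]=3 [LOAD]
3. LOAD T0 → mem=3 r[T0]=3 [LOAD]
4. CAS T0 → mem=4 r[T0]=3 [OK]
5. LOAD T0 → mem=4 r[T0]=4 [LOAD]
6. CAS T0 → mem=5 r[T0]=4 [OK]
7. CAS T2 → mem=5 r[T2]=3 [RETRY]
8. LOAD T0 → mem=5 r[T0]=5 [LOAD]
9. LOAD T2 → mem=5 r[T2]=5 [LOAD]
10. LOAD T3 → mem=5 r[T3]=5 [LOAD]
11. CAS T1 → mem=5 r[T1]=3 [RETRY]
12. CAS T0 → mem=6 r[T0]=5 [OK]
13. LOAD T1 → mem=6 r[T1]=6 [LOAD]
14. CAS T1 → mem=7 r[T1]=6 [OK]
15. CAS T3 → mem=7 r[T3]=5 [RETRY]
16. CAS T2 → mem=7 r[T2]=5 [RETRY]

B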